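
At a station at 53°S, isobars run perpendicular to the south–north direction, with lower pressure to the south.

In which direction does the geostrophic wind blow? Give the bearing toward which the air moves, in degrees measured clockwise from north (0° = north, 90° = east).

090°

The pressure-gradient force points toward the south (bearing 180°).
Geostrophic balance: in the Southern Hemisphere the Coriolis force deflects motion to the left, so the geostrophic wind blows 90° to the left of the pressure-gradient force (low pressure on the right).
Rotating 180° by 90° counterclockwise gives 090° — the wind blows toward the east.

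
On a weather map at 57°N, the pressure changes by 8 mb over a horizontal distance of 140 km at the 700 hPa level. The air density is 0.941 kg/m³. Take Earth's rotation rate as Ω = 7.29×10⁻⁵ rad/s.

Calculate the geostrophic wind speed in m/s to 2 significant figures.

50 m/s

Coriolis parameter at 57°N:
f = 2Ω sin φ = 2 × 7.29×10⁻⁵ × sin 57° = 1.22×10⁻⁴ s⁻¹
Pressure gradient: |∂P/∂n| = 800 Pa / 140000 m = 5.71×10⁻³ Pa/m
Geostrophic balance (pressure-gradient force = Coriolis force):
V_g = (1/(fρ)) |∂P/∂n| = 5.71×10⁻³ / (1.22×10⁻⁴ × 0.941) = 49.7 m/s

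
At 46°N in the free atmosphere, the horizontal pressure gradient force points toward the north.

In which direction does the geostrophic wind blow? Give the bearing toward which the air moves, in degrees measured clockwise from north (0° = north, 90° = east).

The pressure-gradient force points toward the north (bearing 000°).
Geostrophic balance: in the Northern Hemisphere the Coriolis force deflects motion to the right, so the geostrophic wind blows 90° to the right of the pressure-gradient force (low pressure on the left).
Rotating 000° by 90° clockwise gives 090° — the wind blows toward the east.

090°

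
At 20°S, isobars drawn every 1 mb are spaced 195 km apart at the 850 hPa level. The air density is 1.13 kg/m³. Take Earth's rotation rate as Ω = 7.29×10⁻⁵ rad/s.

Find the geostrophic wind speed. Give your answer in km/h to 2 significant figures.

33 km/h

Coriolis parameter at 20°S:
f = 2Ω sin φ = 2 × 7.29×10⁻⁵ × sin 20° = 4.99×10⁻⁵ s⁻¹
Pressure gradient: |∂P/∂n| = 100 Pa / 195000 m = 5.13×10⁻⁴ Pa/m
Geostrophic balance (pressure-gradient force = Coriolis force):
V_g = (1/(fρ)) |∂P/∂n| = 5.13×10⁻⁴ / (4.99×10⁻⁵ × 1.13) = 9.10 m/s
Converting: 9.10 m/s × 3.6 = 33 km/h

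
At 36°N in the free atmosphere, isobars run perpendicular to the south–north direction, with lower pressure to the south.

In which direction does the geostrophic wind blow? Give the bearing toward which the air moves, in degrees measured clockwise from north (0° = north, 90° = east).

The pressure-gradient force points toward the south (bearing 180°).
Geostrophic balance: in the Northern Hemisphere the Coriolis force deflects motion to the right, so the geostrophic wind blows 90° to the right of the pressure-gradient force (low pressure on the left).
Rotating 180° by 90° clockwise gives 270° — the wind blows toward the west.

270°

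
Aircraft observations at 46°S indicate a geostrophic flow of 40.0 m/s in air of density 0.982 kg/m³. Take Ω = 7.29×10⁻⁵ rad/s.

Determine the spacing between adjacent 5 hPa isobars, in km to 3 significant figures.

121 km

Coriolis parameter at 46°S:
f = 2Ω sin φ = 2 × 7.29×10⁻⁵ × sin 46° = 1.05×10⁻⁴ s⁻¹
Geostrophic balance rearranged: |∂P/∂n| = f ρ V_g
|∂P/∂n| = 1.05×10⁻⁴ × 0.982 × 40.0 = 4.12×10⁻³ Pa/m
Isobar spacing: Δn = ΔP/|∂P/∂n| = 500 Pa / 4.12×10⁻³ Pa/m = 121369 m ≈ 121 km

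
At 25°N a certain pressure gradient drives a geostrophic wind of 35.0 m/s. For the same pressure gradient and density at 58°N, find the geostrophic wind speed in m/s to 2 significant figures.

With the same pressure gradient and density, V_g ∝ 1/f ∝ 1/sin φ.
V₂ = V₁ · sin φ₁ / sin φ₂ = 35.0 × sin 25° / sin 58°
V₂ = 35.0 × 0.4226/0.8480 = 17 m/s

17 m/s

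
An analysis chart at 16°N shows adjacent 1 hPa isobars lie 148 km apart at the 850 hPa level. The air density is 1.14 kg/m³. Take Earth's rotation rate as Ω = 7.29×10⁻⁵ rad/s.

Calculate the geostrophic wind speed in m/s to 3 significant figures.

14.7 m/s

Coriolis parameter at 16°N:
f = 2Ω sin φ = 2 × 7.29×10⁻⁵ × sin 16° = 4.02×10⁻⁵ s⁻¹
Pressure gradient: |∂P/∂n| = 100 Pa / 148000 m = 6.76×10⁻⁴ Pa/m
Geostrophic balance (pressure-gradient force = Coriolis force):
V_g = (1/(fρ)) |∂P/∂n| = 6.76×10⁻⁴ / (4.02×10⁻⁵ × 1.14) = 14.7 m/s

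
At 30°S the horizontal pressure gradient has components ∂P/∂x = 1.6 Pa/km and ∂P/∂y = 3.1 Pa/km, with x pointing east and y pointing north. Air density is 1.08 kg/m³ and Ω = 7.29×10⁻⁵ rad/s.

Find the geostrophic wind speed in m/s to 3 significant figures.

Coriolis parameter at 30°S:
f = 2Ω sin φ = 2 × 7.29×10⁻⁵ × sin 30° = 7.29×10⁻⁵ s⁻¹
In the Southern Hemisphere f is negative: f = −7.29×10⁻⁵ s⁻¹.
Component geostrophic relations (x east, y north):
u_g = −(1/(fρ)) ∂P/∂y,  v_g = (1/(fρ)) ∂P/∂x
u_g = −(3.1×10⁻³)/(−7.29×10⁻⁵ × 1.08) = 39.4 m/s;  v_g = (1.6×10⁻³)/(−7.29×10⁻⁵ × 1.08) = −20.3 m/s
|V_g| = √(u_g² + v_g²) = 44.3 m/s

44.3 m/s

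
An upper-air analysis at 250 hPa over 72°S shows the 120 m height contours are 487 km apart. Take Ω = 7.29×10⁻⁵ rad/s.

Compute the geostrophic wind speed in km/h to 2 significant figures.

63 km/h

Coriolis parameter at 72°S:
f = 2Ω sin φ = 2 × 7.29×10⁻⁵ × sin 72° = 1.39×10⁻⁴ s⁻¹
Height gradient: |∂Z/∂n| = 120 m / 487000 m = 2.46×10⁻⁴
On a pressure surface, geostrophic balance gives V_g = (g/f)|∂Z/∂n|:
V_g = 9.81 × 2.46×10⁻⁴ / 1.39×10⁻⁴ = 17.4 m/s
Converting: 17.4 m/s × 3.6 = 63 km/h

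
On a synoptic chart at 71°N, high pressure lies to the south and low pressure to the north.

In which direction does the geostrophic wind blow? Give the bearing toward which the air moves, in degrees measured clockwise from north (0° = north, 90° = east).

090°

The pressure-gradient force points toward the north (bearing 000°).
Geostrophic balance: in the Northern Hemisphere the Coriolis force deflects motion to the right, so the geostrophic wind blows 90° to the right of the pressure-gradient force (low pressure on the left).
Rotating 000° by 90° clockwise gives 090° — the wind blows toward the east.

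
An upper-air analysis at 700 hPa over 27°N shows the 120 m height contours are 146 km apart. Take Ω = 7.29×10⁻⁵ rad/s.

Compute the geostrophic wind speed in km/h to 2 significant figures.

440 km/h

Coriolis parameter at 27°N:
f = 2Ω sin φ = 2 × 7.29×10⁻⁵ × sin 27° = 6.62×10⁻⁵ s⁻¹
Height gradient: |∂Z/∂n| = 120 m / 146000 m = 8.22×10⁻⁴
On a pressure surface, geostrophic balance gives V_g = (g/f)|∂Z/∂n|:
V_g = 9.81 × 8.22×10⁻⁴ / 6.62×10⁻⁵ = 122 m/s
Converting: 122 m/s × 3.6 = 440 km/h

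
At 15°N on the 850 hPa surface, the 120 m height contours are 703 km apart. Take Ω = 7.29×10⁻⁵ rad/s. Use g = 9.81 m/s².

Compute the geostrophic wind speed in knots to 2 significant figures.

Coriolis parameter at 15°N:
f = 2Ω sin φ = 2 × 7.29×10⁻⁵ × sin 15° = 3.77×10⁻⁵ s⁻¹
Height gradient: |∂Z/∂n| = 120 m / 703000 m = 1.71×10⁻⁴
On a pressure surface, geostrophic balance gives V_g = (g/f)|∂Z/∂n|:
V_g = 9.81 × 1.71×10⁻⁴ / 3.77×10⁻⁵ = 44.4 m/s
Converting: 44.4 m/s × 1.944 = 86 knots

86 knots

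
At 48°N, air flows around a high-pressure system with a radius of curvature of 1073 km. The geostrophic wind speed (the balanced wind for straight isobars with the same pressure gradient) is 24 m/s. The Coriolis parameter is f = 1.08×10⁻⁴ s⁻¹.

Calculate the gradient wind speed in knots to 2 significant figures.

66 knots

Around a high, pressure-gradient force acts outward with centrifugal, so Coriolis balances both:
fV = (1/ρ)|∂P/∂n| + V²/R  →  V² − fR·V + fR·V_g = 0
With fR = 1.08×10⁻⁴ × 1073×10³ m = 116 m/s:
V = [fR − √((fR)² − 4 fR V_g)]/2 = [116 − √(116² − 4×116×24)]/2 = 33.9 m/s
Supergeostrophic (V > V_g = 24 m/s), as expected around a high.
Converting: 33.9 m/s × 1.944 = 66 knots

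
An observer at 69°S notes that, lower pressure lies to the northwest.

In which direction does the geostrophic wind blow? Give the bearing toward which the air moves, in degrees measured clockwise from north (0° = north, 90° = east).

225°

The pressure-gradient force points toward the northwest (bearing 315°).
Geostrophic balance: in the Southern Hemisphere the Coriolis force deflects motion to the left, so the geostrophic wind blows 90° to the left of the pressure-gradient force (low pressure on the right).
Rotating 315° by 90° counterclockwise gives 225° — the wind blows toward the southwest.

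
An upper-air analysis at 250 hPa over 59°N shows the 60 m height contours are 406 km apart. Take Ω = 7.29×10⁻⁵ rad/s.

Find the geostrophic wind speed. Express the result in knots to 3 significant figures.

22.5 knots

Coriolis parameter at 59°N:
f = 2Ω sin φ = 2 × 7.29×10⁻⁵ × sin 59° = 1.25×10⁻⁴ s⁻¹
Height gradient: |∂Z/∂n| = 60 m / 406000 m = 1.48×10⁻⁴
On a pressure surface, geostrophic balance gives V_g = (g/f)|∂Z/∂n|:
V_g = 9.81 × 1.48×10⁻⁴ / 1.25×10⁻⁴ = 11.6 m/s
Converting: 11.6 m/s × 1.944 = 22.5 knots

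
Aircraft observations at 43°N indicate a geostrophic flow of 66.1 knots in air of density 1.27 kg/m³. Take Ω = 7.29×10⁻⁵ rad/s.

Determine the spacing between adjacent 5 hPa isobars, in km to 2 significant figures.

Coriolis parameter at 43°N:
f = 2Ω sin φ = 2 × 7.29×10⁻⁵ × sin 43° = 9.94×10⁻⁵ s⁻¹
Wind speed in SI: 66.1 knots = 34.0 m/s
Geostrophic balance rearranged: |∂P/∂n| = f ρ V_g
|∂P/∂n| = 9.94×10⁻⁵ × 1.27 × 34.0 = 4.29×10⁻³ Pa/m
Isobar spacing: Δn = ΔP/|∂P/∂n| = 500 Pa / 4.29×10⁻³ Pa/m = 116436 m ≈ 120 km

120 km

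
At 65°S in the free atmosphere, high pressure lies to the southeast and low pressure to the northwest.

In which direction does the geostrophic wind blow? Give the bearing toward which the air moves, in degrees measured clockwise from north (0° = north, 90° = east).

225°

The pressure-gradient force points toward the northwest (bearing 315°).
Geostrophic balance: in the Southern Hemisphere the Coriolis force deflects motion to the left, so the geostrophic wind blows 90° to the left of the pressure-gradient force (low pressure on the right).
Rotating 315° by 90° counterclockwise gives 225° — the wind blows toward the southwest.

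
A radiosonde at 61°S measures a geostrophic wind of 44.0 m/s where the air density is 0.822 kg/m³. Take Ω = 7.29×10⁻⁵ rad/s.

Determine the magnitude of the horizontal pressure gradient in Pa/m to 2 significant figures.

Coriolis parameter at 61°S:
f = 2Ω sin φ = 2 × 7.29×10⁻⁵ × sin 61° = 1.28×10⁻⁴ s⁻¹
Geostrophic balance rearranged: |∂P/∂n| = f ρ V_g
|∂P/∂n| = 1.28×10⁻⁴ × 0.822 × 44.0 = 4.61×10⁻³ Pa/m

4.6×10⁻³ Pa/m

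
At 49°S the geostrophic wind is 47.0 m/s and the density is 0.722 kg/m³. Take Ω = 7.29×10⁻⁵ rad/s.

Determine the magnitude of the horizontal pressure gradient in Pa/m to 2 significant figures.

Coriolis parameter at 49°S:
f = 2Ω sin φ = 2 × 7.29×10⁻⁵ × sin 49° = 1.10×10⁻⁴ s⁻¹
Geostrophic balance rearranged: |∂P/∂n| = f ρ V_g
|∂P/∂n| = 1.10×10⁻⁴ × 0.722 × 47.0 = 3.73×10⁻³ Pa/m

3.7×10⁻³ Pa/m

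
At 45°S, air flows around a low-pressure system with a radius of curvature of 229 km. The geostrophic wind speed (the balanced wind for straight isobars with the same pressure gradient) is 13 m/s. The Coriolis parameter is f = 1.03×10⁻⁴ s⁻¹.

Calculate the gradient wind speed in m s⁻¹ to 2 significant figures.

9.3 m s⁻¹

Around a low, centrifugal force acts outward with Coriolis, so pressure-gradient force balances both:
(1/ρ)|∂P/∂n| = fV + V²/R  →  V² + fR·V − fR·V_g = 0
With fR = 1.03×10⁻⁴ × 229×10³ m = 23.6 m/s:
V = [−fR + √((fR)² + 4 fR V_g)]/2 = [−23.6 + √(23.6² + 4×23.6×13)]/2 = 9.32 m/s
Subgeostrophic (V < V_g = 13 m/s), as expected around a low.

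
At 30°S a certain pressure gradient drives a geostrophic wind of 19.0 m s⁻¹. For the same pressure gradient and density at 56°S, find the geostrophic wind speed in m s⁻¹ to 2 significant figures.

11 m s⁻¹

With the same pressure gradient and density, V_g ∝ 1/f ∝ 1/sin φ.
V₂ = V₁ · sin φ₁ / sin φ₂ = 19.0 × sin 30° / sin 56°
V₂ = 19.0 × 0.5000/0.8290 = 11 m s⁻¹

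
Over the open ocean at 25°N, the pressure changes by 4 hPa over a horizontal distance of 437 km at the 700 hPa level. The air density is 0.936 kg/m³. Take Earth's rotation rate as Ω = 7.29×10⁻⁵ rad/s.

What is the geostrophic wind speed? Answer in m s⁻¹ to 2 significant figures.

16 m s⁻¹

Coriolis parameter at 25°N:
f = 2Ω sin φ = 2 × 7.29×10⁻⁵ × sin 25° = 6.16×10⁻⁵ s⁻¹
Pressure gradient: |∂P/∂n| = 400 Pa / 437000 m = 9.15×10⁻⁴ Pa/m
Geostrophic balance (pressure-gradient force = Coriolis force):
V_g = (1/(fρ)) |∂P/∂n| = 9.15×10⁻⁴ / (6.16×10⁻⁵ × 0.936) = 15.9 m/s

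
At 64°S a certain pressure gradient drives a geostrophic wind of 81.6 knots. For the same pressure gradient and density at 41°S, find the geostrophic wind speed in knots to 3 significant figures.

112 knots

With the same pressure gradient and density, V_g ∝ 1/f ∝ 1/sin φ.
V₂ = V₁ · sin φ₁ / sin φ₂ = 81.6 × sin 64° / sin 41°
V₂ = 81.6 × 0.8988/0.6561 = 112 knots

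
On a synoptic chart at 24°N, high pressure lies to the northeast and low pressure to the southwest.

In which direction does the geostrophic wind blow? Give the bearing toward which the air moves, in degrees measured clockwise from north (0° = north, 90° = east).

315°

The pressure-gradient force points toward the southwest (bearing 225°).
Geostrophic balance: in the Northern Hemisphere the Coriolis force deflects motion to the right, so the geostrophic wind blows 90° to the right of the pressure-gradient force (low pressure on the left).
Rotating 225° by 90° clockwise gives 315° — the wind blows toward the northwest.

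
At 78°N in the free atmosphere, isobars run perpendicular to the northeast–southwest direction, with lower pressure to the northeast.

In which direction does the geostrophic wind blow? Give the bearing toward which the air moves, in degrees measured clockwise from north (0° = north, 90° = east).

The pressure-gradient force points toward the northeast (bearing 045°).
Geostrophic balance: in the Northern Hemisphere the Coriolis force deflects motion to the right, so the geostrophic wind blows 90° to the right of the pressure-gradient force (low pressure on the left).
Rotating 045° by 90° clockwise gives 135° — the wind blows toward the southeast.

135°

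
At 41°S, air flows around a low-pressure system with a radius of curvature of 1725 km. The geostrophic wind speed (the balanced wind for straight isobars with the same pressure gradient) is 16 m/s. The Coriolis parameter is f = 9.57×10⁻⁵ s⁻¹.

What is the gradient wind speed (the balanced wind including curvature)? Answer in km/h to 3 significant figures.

Around a low, centrifugal force acts outward with Coriolis, so pressure-gradient force balances both:
(1/ρ)|∂P/∂n| = fV + V²/R  →  V² + fR·V − fR·V_g = 0
With fR = 9.57×10⁻⁵ × 1725×10³ m = 165 m/s:
V = [−fR + √((fR)² + 4 fR V_g)]/2 = [−165 + √(165² + 4×165×16)]/2 = 14.7 m/s
Subgeostrophic (V < V_g = 16 m/s), as expected around a low.
Converting: 14.7 m/s × 3.6 = 52.9 km/h

52.9 km/h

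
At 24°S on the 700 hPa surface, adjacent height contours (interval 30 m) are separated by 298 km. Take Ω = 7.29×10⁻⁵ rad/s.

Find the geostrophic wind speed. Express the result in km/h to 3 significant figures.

60.0 km/h

Coriolis parameter at 24°S:
f = 2Ω sin φ = 2 × 7.29×10⁻⁵ × sin 24° = 5.93×10⁻⁵ s⁻¹
Height gradient: |∂Z/∂n| = 30 m / 298000 m = 1.01×10⁻⁴
On a pressure surface, geostrophic balance gives V_g = (g/f)|∂Z/∂n|:
V_g = 9.81 × 1.01×10⁻⁴ / 5.93×10⁻⁵ = 16.7 m/s
Converting: 16.7 m/s × 3.6 = 60.0 km/h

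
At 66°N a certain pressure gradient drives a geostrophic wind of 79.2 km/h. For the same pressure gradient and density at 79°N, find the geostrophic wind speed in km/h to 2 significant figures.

With the same pressure gradient and density, V_g ∝ 1/f ∝ 1/sin φ.
V₂ = V₁ · sin φ₁ / sin φ₂ = 79.2 × sin 66° / sin 79°
V₂ = 79.2 × 0.9135/0.9816 = 74 km/h

74 km/h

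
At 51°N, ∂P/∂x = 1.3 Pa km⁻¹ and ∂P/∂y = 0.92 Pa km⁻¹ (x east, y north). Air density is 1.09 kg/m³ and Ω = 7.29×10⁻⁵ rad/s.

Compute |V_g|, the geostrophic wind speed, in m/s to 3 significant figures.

Coriolis parameter at 51°N:
f = 2Ω sin φ = 2 × 7.29×10⁻⁵ × sin 51° = 1.13×10⁻⁴ s⁻¹
Component geostrophic relations (x east, y north):
u_g = −(1/(fρ)) ∂P/∂y,  v_g = (1/(fρ)) ∂P/∂x
u_g = −(0.92×10⁻³)/(1.13×10⁻⁴ × 1.09) = −7.45 m/s;  v_g = (1.3×10⁻³)/(1.13×10⁻⁴ × 1.09) = 10.5 m/s
|V_g| = √(u_g² + v_g²) = 12.9 m/s

12.9 m/s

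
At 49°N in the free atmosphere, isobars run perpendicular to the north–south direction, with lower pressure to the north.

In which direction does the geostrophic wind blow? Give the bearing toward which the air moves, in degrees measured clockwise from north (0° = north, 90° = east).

090°

The pressure-gradient force points toward the north (bearing 000°).
Geostrophic balance: in the Northern Hemisphere the Coriolis force deflects motion to the right, so the geostrophic wind blows 90° to the right of the pressure-gradient force (low pressure on the left).
Rotating 000° by 90° clockwise gives 090° — the wind blows toward the east.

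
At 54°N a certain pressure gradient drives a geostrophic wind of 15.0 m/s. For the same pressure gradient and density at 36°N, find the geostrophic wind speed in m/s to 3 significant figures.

20.6 m/s

With the same pressure gradient and density, V_g ∝ 1/f ∝ 1/sin φ.
V₂ = V₁ · sin φ₁ / sin φ₂ = 15.0 × sin 54° / sin 36°
V₂ = 15.0 × 0.8090/0.5878 = 20.6 m/s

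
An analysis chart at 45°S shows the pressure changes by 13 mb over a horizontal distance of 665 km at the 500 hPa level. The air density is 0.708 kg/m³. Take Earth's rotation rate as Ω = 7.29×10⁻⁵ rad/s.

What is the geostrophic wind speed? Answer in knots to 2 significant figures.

52 knots

Coriolis parameter at 45°S:
f = 2Ω sin φ = 2 × 7.29×10⁻⁵ × sin 45° = 1.03×10⁻⁴ s⁻¹
Pressure gradient: |∂P/∂n| = 1300 Pa / 665000 m = 1.95×10⁻³ Pa/m
Geostrophic balance (pressure-gradient force = Coriolis force):
V_g = (1/(fρ)) |∂P/∂n| = 1.95×10⁻³ / (1.03×10⁻⁴ × 0.708) = 26.8 m/s
Converting: 26.8 m/s × 1.944 = 52 knots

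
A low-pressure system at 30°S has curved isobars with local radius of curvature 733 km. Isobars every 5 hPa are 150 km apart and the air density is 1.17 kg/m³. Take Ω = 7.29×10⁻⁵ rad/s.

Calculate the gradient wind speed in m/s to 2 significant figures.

26 m/s

Coriolis parameter at 30°S:
f = 2Ω sin φ = 2 × 7.29×10⁻⁵ × sin 30° = 7.29×10⁻⁵ s⁻¹
Pressure gradient: |∂P/∂n| = 500 Pa / 150000 m = 3.33×10⁻³ Pa/m
Geostrophic speed: V_g = |∂P/∂n|/(fρ) = 3.33×10⁻³/(7.29×10⁻⁵ × 1.17) = 39.1 m/s
Around a low, centrifugal force acts outward with Coriolis, so pressure-gradient force balances both:
(1/ρ)|∂P/∂n| = fV + V²/R  →  V² + fR·V − fR·V_g = 0
With fR = 7.29×10⁻⁵ × 733×10³ m = 53.4 m/s:
V = [−fR + √((fR)² + 4 fR V_g)]/2 = [−53.4 + √(53.4² + 4×53.4×39.1)]/2 = 26.2 m/s
Subgeostrophic (V < V_g = 39.1 m/s), as expected around a low.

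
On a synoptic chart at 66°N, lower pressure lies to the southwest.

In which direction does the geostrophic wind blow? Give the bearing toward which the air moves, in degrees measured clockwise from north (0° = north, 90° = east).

315°

The pressure-gradient force points toward the southwest (bearing 225°).
Geostrophic balance: in the Northern Hemisphere the Coriolis force deflects motion to the right, so the geostrophic wind blows 90° to the right of the pressure-gradient force (low pressure on the left).
Rotating 225° by 90° clockwise gives 315° — the wind blows toward the northwest.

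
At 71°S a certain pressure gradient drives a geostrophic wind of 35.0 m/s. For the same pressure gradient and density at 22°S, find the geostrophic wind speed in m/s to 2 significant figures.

88 m/s

With the same pressure gradient and density, V_g ∝ 1/f ∝ 1/sin φ.
V₂ = V₁ · sin φ₁ / sin φ₂ = 35.0 × sin 71° / sin 22°
V₂ = 35.0 × 0.9455/0.3746 = 88 m/s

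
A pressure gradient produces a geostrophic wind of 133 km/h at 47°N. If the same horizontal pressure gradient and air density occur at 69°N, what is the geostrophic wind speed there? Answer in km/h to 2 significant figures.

100 km/h

With the same pressure gradient and density, V_g ∝ 1/f ∝ 1/sin φ.
V₂ = V₁ · sin φ₁ / sin φ₂ = 133 × sin 47° / sin 69°
V₂ = 133 × 0.7314/0.9336 = 100 km/h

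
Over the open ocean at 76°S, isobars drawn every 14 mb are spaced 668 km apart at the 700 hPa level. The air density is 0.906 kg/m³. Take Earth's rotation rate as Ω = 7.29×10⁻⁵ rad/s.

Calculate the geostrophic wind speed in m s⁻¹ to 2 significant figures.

16 m s⁻¹

Coriolis parameter at 76°S:
f = 2Ω sin φ = 2 × 7.29×10⁻⁵ × sin 76° = 1.41×10⁻⁴ s⁻¹
Pressure gradient: |∂P/∂n| = 1400 Pa / 668000 m = 2.10×10⁻³ Pa/m
Geostrophic balance (pressure-gradient force = Coriolis force):
V_g = (1/(fρ)) |∂P/∂n| = 2.10×10⁻³ / (1.41×10⁻⁴ × 0.906) = 16.4 m/s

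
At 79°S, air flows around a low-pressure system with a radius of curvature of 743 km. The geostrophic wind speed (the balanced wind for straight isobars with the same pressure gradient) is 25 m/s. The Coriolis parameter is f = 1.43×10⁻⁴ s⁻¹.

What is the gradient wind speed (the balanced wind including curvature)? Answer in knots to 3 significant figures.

40.6 knots

Around a low, centrifugal force acts outward with Coriolis, so pressure-gradient force balances both:
(1/ρ)|∂P/∂n| = fV + V²/R  →  V² + fR·V − fR·V_g = 0
With fR = 1.43×10⁻⁴ × 743×10³ m = 106 m/s:
V = [−fR + √((fR)² + 4 fR V_g)]/2 = [−106 + √(106² + 4×106×25)]/2 = 20.9 m/s
Subgeostrophic (V < V_g = 25 m/s), as expected around a low.
Converting: 20.9 m/s × 1.944 = 40.6 knots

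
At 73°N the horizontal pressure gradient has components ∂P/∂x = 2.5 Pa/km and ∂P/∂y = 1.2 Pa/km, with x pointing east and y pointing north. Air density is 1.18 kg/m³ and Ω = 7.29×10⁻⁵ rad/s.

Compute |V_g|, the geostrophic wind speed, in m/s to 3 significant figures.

Coriolis parameter at 73°N:
f = 2Ω sin φ = 2 × 7.29×10⁻⁵ × sin 73° = 1.39×10⁻⁴ s⁻¹
Component geostrophic relations (x east, y north):
u_g = −(1/(fρ)) ∂P/∂y,  v_g = (1/(fρ)) ∂P/∂x
u_g = −(1.2×10⁻³)/(1.39×10⁻⁴ × 1.18) = −7.29 m/s;  v_g = (2.5×10⁻³)/(1.39×10⁻⁴ × 1.18) = 15.2 m/s
|V_g| = √(u_g² + v_g²) = 16.9 m/s

16.9 m/s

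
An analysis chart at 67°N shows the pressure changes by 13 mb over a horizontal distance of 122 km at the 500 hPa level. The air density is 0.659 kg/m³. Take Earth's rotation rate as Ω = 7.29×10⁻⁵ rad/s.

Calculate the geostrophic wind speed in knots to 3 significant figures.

234 knots

Coriolis parameter at 67°N:
f = 2Ω sin φ = 2 × 7.29×10⁻⁵ × sin 67° = 1.34×10⁻⁴ s⁻¹
Pressure gradient: |∂P/∂n| = 1300 Pa / 122000 m = 1.07×10⁻² Pa/m
Geostrophic balance (pressure-gradient force = Coriolis force):
V_g = (1/(fρ)) |∂P/∂n| = 1.07×10⁻² / (1.34×10⁻⁴ × 0.659) = 120 m/s
Converting: 120 m/s × 1.944 = 234 knots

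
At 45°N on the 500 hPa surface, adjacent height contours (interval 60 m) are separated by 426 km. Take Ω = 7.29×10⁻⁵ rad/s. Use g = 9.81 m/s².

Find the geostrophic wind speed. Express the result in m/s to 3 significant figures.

Coriolis parameter at 45°N:
f = 2Ω sin φ = 2 × 7.29×10⁻⁵ × sin 45° = 1.03×10⁻⁴ s⁻¹
Height gradient: |∂Z/∂n| = 60 m / 426000 m = 1.41×10⁻⁴
On a pressure surface, geostrophic balance gives V_g = (g/f)|∂Z/∂n|:
V_g = 9.81 × 1.41×10⁻⁴ / 1.03×10⁻⁴ = 13.4 m/s

13.4 m/s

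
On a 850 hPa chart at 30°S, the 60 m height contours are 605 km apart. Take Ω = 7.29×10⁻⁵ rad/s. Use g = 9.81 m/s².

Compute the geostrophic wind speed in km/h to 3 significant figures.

48.0 km/h

Coriolis parameter at 30°S:
f = 2Ω sin φ = 2 × 7.29×10⁻⁵ × sin 30° = 7.29×10⁻⁵ s⁻¹
Height gradient: |∂Z/∂n| = 60 m / 605000 m = 9.92×10⁻⁵
On a pressure surface, geostrophic balance gives V_g = (g/f)|∂Z/∂n|:
V_g = 9.81 × 9.92×10⁻⁵ / 7.29×10⁻⁵ = 13.3 m/s
Converting: 13.3 m/s × 3.6 = 48.0 km/h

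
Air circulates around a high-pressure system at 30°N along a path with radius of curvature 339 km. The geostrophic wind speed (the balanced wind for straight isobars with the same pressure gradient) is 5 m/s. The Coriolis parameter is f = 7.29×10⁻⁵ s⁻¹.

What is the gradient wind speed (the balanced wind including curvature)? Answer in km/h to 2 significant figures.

Around a high, pressure-gradient force acts outward with centrifugal, so Coriolis balances both:
fV = (1/ρ)|∂P/∂n| + V²/R  →  V² − fR·V + fR·V_g = 0
With fR = 7.29×10⁻⁵ × 339×10³ m = 24.7 m/s:
V = [fR − √((fR)² − 4 fR V_g)]/2 = [24.7 − √(24.7² − 4×24.7×5)]/2 = 6.96 m/s
Supergeostrophic (V > V_g = 5 m/s), as expected around a high.
Converting: 6.96 m/s × 3.6 = 25 km/h

25 km/h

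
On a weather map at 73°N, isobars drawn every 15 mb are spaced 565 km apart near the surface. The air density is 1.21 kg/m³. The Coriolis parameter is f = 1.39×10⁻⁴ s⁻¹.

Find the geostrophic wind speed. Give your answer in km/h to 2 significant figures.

57 km/h

Pressure gradient: |∂P/∂n| = 1500 Pa / 565000 m = 2.65×10⁻³ Pa/m
Geostrophic balance (pressure-gradient force = Coriolis force):
V_g = (1/(fρ)) |∂P/∂n| = 2.65×10⁻³ / (1.39×10⁻⁴ × 1.21) = 15.8 m/s
Converting: 15.8 m/s × 3.6 = 57 km/h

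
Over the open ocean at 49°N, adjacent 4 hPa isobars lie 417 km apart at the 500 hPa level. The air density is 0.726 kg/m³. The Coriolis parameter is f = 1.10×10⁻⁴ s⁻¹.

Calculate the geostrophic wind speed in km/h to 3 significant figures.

Pressure gradient: |∂P/∂n| = 400 Pa / 417000 m = 9.59×10⁻⁴ Pa/m
Geostrophic balance (pressure-gradient force = Coriolis force):
V_g = (1/(fρ)) |∂P/∂n| = 9.59×10⁻⁴ / (1.10×10⁻⁴ × 0.726) = 12.0 m/s
Converting: 12.0 m/s × 3.6 = 43.2 km/h

43.2 km/h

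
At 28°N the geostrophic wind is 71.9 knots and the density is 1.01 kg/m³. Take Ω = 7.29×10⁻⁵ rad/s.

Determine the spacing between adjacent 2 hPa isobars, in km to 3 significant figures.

Coriolis parameter at 28°N:
f = 2Ω sin φ = 2 × 7.29×10⁻⁵ × sin 28° = 6.84×10⁻⁵ s⁻¹
Wind speed in SI: 71.9 knots = 37.0 m/s
Geostrophic balance rearranged: |∂P/∂n| = f ρ V_g
|∂P/∂n| = 6.84×10⁻⁵ × 1.01 × 37.0 = 2.56×10⁻³ Pa/m
Isobar spacing: Δn = ΔP/|∂P/∂n| = 200 Pa / 2.56×10⁻³ Pa/m = 78212 m ≈ 78.2 km

78.2 km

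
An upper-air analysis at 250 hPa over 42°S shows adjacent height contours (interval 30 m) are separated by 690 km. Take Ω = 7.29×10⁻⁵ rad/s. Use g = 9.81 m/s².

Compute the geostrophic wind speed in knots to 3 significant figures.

Coriolis parameter at 42°S:
f = 2Ω sin φ = 2 × 7.29×10⁻⁵ × sin 42° = 9.76×10⁻⁵ s⁻¹
Height gradient: |∂Z/∂n| = 30 m / 690000 m = 4.35×10⁻⁵
On a pressure surface, geostrophic balance gives V_g = (g/f)|∂Z/∂n|:
V_g = 9.81 × 4.35×10⁻⁵ / 9.76×10⁻⁵ = 4.37 m/s
Converting: 4.37 m/s × 1.944 = 8.50 knots

8.50 knots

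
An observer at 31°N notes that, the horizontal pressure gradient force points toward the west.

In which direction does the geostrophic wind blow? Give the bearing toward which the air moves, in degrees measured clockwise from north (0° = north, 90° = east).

000°

The pressure-gradient force points toward the west (bearing 270°).
Geostrophic balance: in the Northern Hemisphere the Coriolis force deflects motion to the right, so the geostrophic wind blows 90° to the right of the pressure-gradient force (low pressure on the left).
Rotating 270° by 90° clockwise gives 000° — the wind blows toward the north.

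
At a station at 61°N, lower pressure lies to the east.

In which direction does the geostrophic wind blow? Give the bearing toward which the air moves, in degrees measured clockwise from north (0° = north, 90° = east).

The pressure-gradient force points toward the east (bearing 090°).
Geostrophic balance: in the Northern Hemisphere the Coriolis force deflects motion to the right, so the geostrophic wind blows 90° to the right of the pressure-gradient force (low pressure on the left).
Rotating 090° by 90° clockwise gives 180° — the wind blows toward the south.

180°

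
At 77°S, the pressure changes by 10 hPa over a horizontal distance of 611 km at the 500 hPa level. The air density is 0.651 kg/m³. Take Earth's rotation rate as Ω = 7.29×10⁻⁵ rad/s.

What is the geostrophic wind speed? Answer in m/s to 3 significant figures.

Coriolis parameter at 77°S:
f = 2Ω sin φ = 2 × 7.29×10⁻⁵ × sin 77° = 1.42×10⁻⁴ s⁻¹
Pressure gradient: |∂P/∂n| = 1000 Pa / 611000 m = 1.64×10⁻³ Pa/m
Geostrophic balance (pressure-gradient force = Coriolis force):
V_g = (1/(fρ)) |∂P/∂n| = 1.64×10⁻³ / (1.42×10⁻⁴ × 0.651) = 17.7 m/s

17.7 m/s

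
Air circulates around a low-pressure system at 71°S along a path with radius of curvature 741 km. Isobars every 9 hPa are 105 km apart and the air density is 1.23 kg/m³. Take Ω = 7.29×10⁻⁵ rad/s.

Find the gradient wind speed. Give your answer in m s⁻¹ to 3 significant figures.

Coriolis parameter at 71°S:
f = 2Ω sin φ = 2 × 7.29×10⁻⁵ × sin 71° = 1.38×10⁻⁴ s⁻¹
Pressure gradient: |∂P/∂n| = 900 Pa / 105000 m = 8.57×10⁻³ Pa/m
Geostrophic speed: V_g = |∂P/∂n|/(fρ) = 8.57×10⁻³/(1.38×10⁻⁴ × 1.23) = 50.5 m/s
Around a low, centrifugal force acts outward with Coriolis, so pressure-gradient force balances both:
(1/ρ)|∂P/∂n| = fV + V²/R  →  V² + fR·V − fR·V_g = 0
With fR = 1.38×10⁻⁴ × 741×10³ m = 102 m/s:
V = [−fR + √((fR)² + 4 fR V_g)]/2 = [−102 + √(102² + 4×102×50.5)]/2 = 37.1 m/s
Subgeostrophic (V < V_g = 50.5 m/s), as expected around a low.

37.1 m s⁻¹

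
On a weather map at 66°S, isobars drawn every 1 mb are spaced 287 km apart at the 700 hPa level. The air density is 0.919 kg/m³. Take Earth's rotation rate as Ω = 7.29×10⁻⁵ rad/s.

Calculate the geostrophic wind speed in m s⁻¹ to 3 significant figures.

2.85 m s⁻¹

Coriolis parameter at 66°S:
f = 2Ω sin φ = 2 × 7.29×10⁻⁵ × sin 66° = 1.33×10⁻⁴ s⁻¹
Pressure gradient: |∂P/∂n| = 100 Pa / 287000 m = 3.48×10⁻⁴ Pa/m
Geostrophic balance (pressure-gradient force = Coriolis force):
V_g = (1/(fρ)) |∂P/∂n| = 3.48×10⁻⁴ / (1.33×10⁻⁴ × 0.919) = 2.85 m/s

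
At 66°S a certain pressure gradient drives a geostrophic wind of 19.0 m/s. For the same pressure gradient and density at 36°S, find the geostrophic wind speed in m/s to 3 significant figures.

With the same pressure gradient and density, V_g ∝ 1/f ∝ 1/sin φ.
V₂ = V₁ · sin φ₁ / sin φ₂ = 19.0 × sin 66° / sin 36°
V₂ = 19.0 × 0.9135/0.5878 = 29.5 m/s

29.5 m/s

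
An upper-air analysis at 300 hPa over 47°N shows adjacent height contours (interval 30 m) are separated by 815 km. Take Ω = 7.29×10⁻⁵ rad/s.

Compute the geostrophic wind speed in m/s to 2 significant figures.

3.4 m/s

Coriolis parameter at 47°N:
f = 2Ω sin φ = 2 × 7.29×10⁻⁵ × sin 47° = 1.07×10⁻⁴ s⁻¹
Height gradient: |∂Z/∂n| = 30 m / 815000 m = 3.68×10⁻⁵
On a pressure surface, geostrophic balance gives V_g = (g/f)|∂Z/∂n|:
V_g = 9.81 × 3.68×10⁻⁵ / 1.07×10⁻⁴ = 3.39 m/s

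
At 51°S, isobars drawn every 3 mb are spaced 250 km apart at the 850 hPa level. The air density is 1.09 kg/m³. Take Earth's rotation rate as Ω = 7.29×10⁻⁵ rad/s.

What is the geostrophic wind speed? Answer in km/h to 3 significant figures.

Coriolis parameter at 51°S:
f = 2Ω sin φ = 2 × 7.29×10⁻⁵ × sin 51° = 1.13×10⁻⁴ s⁻¹
Pressure gradient: |∂P/∂n| = 300 Pa / 250000 m = 1.20×10⁻³ Pa/m
Geostrophic balance (pressure-gradient force = Coriolis force):
V_g = (1/(fρ)) |∂P/∂n| = 1.20×10⁻³ / (1.13×10⁻⁴ × 1.09) = 9.72 m/s
Converting: 9.72 m/s × 3.6 = 35.0 km/h

35.0 km/h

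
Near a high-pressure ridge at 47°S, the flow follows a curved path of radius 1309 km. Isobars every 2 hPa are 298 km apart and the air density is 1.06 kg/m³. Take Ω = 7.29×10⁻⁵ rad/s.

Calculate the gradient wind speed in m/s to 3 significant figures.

Coriolis parameter at 47°S:
f = 2Ω sin φ = 2 × 7.29×10⁻⁵ × sin 47° = 1.07×10⁻⁴ s⁻¹
Pressure gradient: |∂P/∂n| = 200 Pa / 298000 m = 6.71×10⁻⁴ Pa/m
Geostrophic speed: V_g = |∂P/∂n|/(fρ) = 6.71×10⁻⁴/(1.07×10⁻⁴ × 1.06) = 5.94 m/s
Around a high, pressure-gradient force acts outward with centrifugal, so Coriolis balances both:
fV = (1/ρ)|∂P/∂n| + V²/R  →  V² − fR·V + fR·V_g = 0
With fR = 1.07×10⁻⁴ × 1309×10³ m = 140 m/s:
V = [fR − √((fR)² − 4 fR V_g)]/2 = [140 − √(140² − 4×140×5.94)]/2 = 6.21 m/s
Supergeostrophic (V > V_g = 5.94 m/s), as expected around a high.

6.21 m/s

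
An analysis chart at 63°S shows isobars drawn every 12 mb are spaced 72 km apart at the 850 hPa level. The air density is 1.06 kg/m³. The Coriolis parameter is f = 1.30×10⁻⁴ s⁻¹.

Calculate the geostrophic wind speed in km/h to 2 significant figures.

Pressure gradient: |∂P/∂n| = 1200 Pa / 72000 m = 1.67×10⁻² Pa/m
Geostrophic balance (pressure-gradient force = Coriolis force):
V_g = (1/(fρ)) |∂P/∂n| = 1.67×10⁻² / (1.30×10⁻⁴ × 1.06) = 121 m/s
Converting: 121 m/s × 3.6 = 440 km/h

440 km/h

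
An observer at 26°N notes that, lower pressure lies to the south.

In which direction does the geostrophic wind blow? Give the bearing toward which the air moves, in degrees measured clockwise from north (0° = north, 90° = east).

The pressure-gradient force points toward the south (bearing 180°).
Geostrophic balance: in the Northern Hemisphere the Coriolis force deflects motion to the right, so the geostrophic wind blows 90° to the right of the pressure-gradient force (low pressure on the left).
Rotating 180° by 90° clockwise gives 270° — the wind blows toward the west.

270°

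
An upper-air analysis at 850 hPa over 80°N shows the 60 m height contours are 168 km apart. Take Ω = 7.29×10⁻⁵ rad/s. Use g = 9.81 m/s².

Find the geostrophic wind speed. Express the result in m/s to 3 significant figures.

24.4 m/s

Coriolis parameter at 80°N:
f = 2Ω sin φ = 2 × 7.29×10⁻⁵ × sin 80° = 1.44×10⁻⁴ s⁻¹
Height gradient: |∂Z/∂n| = 60 m / 168000 m = 3.57×10⁻⁴
On a pressure surface, geostrophic balance gives V_g = (g/f)|∂Z/∂n|:
V_g = 9.81 × 3.57×10⁻⁴ / 1.44×10⁻⁴ = 24.4 m/s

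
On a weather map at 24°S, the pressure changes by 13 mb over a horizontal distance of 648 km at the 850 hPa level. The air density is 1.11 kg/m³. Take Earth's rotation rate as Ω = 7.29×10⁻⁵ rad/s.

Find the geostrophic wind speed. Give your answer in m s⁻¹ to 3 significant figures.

Coriolis parameter at 24°S:
f = 2Ω sin φ = 2 × 7.29×10⁻⁵ × sin 24° = 5.93×10⁻⁵ s⁻¹
Pressure gradient: |∂P/∂n| = 1300 Pa / 648000 m = 2.01×10⁻³ Pa/m
Geostrophic balance (pressure-gradient force = Coriolis force):
V_g = (1/(fρ)) |∂P/∂n| = 2.01×10⁻³ / (5.93×10⁻⁵ × 1.11) = 30.5 m/s

30.5 m s⁻¹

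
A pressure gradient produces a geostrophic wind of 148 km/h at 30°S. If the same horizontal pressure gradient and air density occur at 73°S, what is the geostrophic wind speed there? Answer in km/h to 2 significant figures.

77 km/h

With the same pressure gradient and density, V_g ∝ 1/f ∝ 1/sin φ.
V₂ = V₁ · sin φ₁ / sin φ₂ = 148 × sin 30° / sin 73°
V₂ = 148 × 0.5000/0.9563 = 77 km/h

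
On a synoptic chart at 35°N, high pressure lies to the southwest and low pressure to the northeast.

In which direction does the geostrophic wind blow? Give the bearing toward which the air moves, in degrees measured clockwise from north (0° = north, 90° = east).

The pressure-gradient force points toward the northeast (bearing 045°).
Geostrophic balance: in the Northern Hemisphere the Coriolis force deflects motion to the right, so the geostrophic wind blows 90° to the right of the pressure-gradient force (low pressure on the left).
Rotating 045° by 90° clockwise gives 135° — the wind blows toward the southeast.

135°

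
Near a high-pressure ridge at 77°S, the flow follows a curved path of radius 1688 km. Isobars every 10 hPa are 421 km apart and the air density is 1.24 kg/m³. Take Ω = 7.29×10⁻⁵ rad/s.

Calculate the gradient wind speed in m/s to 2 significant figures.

14 m/s

Coriolis parameter at 77°S:
f = 2Ω sin φ = 2 × 7.29×10⁻⁵ × sin 77° = 1.42×10⁻⁴ s⁻¹
Pressure gradient: |∂P/∂n| = 1000 Pa / 421000 m = 2.38×10⁻³ Pa/m
Geostrophic speed: V_g = |∂P/∂n|/(fρ) = 2.38×10⁻³/(1.42×10⁻⁴ × 1.24) = 13.5 m/s
Around a high, pressure-gradient force acts outward with centrifugal, so Coriolis balances both:
fV = (1/ρ)|∂P/∂n| + V²/R  →  V² − fR·V + fR·V_g = 0
With fR = 1.42×10⁻⁴ × 1688×10³ m = 240 m/s:
V = [fR − √((fR)² − 4 fR V_g)]/2 = [240 − √(240² − 4×240×13.5)]/2 = 14.3 m/s
Supergeostrophic (V > V_g = 13.5 m/s), as expected around a high.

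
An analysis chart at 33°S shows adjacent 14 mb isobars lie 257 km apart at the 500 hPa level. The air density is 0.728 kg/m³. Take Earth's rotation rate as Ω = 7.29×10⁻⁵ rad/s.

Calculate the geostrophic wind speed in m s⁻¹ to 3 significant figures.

Coriolis parameter at 33°S:
f = 2Ω sin φ = 2 × 7.29×10⁻⁵ × sin 33° = 7.94×10⁻⁵ s⁻¹
Pressure gradient: |∂P/∂n| = 1400 Pa / 257000 m = 5.45×10⁻³ Pa/m
Geostrophic balance (pressure-gradient force = Coriolis force):
V_g = (1/(fρ)) |∂P/∂n| = 5.45×10⁻³ / (7.94×10⁻⁵ × 0.728) = 94.2 m/s

94.2 m s⁻¹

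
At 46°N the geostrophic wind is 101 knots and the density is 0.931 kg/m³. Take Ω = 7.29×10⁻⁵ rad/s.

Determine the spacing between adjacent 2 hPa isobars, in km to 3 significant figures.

Coriolis parameter at 46°N:
f = 2Ω sin φ = 2 × 7.29×10⁻⁵ × sin 46° = 1.05×10⁻⁴ s⁻¹
Wind speed in SI: 101 knots = 52.0 m/s
Geostrophic balance rearranged: |∂P/∂n| = f ρ V_g
|∂P/∂n| = 1.05×10⁻⁴ × 0.931 × 52.0 = 5.07×10⁻³ Pa/m
Isobar spacing: Δn = ΔP/|∂P/∂n| = 200 Pa / 5.07×10⁻³ Pa/m = 39421 m ≈ 39.4 km

39.4 km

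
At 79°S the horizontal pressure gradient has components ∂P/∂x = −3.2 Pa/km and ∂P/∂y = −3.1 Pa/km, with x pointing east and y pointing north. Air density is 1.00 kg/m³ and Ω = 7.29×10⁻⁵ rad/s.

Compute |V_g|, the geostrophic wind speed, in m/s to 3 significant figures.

31.1 m/s

Coriolis parameter at 79°S:
f = 2Ω sin φ = 2 × 7.29×10⁻⁵ × sin 79° = 1.43×10⁻⁴ s⁻¹
In the Southern Hemisphere f is negative: f = −1.43×10⁻⁴ s⁻¹.
Component geostrophic relations (x east, y north):
u_g = −(1/(fρ)) ∂P/∂y,  v_g = (1/(fρ)) ∂P/∂x
u_g = −(−3.1×10⁻³)/(−1.43×10⁻⁴ × 1.00) = −21.7 m/s;  v_g = (−3.2×10⁻³)/(−1.43×10⁻⁴ × 1.00) = 22.4 m/s
|V_g| = √(u_g² + v_g²) = 31.1 m/s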